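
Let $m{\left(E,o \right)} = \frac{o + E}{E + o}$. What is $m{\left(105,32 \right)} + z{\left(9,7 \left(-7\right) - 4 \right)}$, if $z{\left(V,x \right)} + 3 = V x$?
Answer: $-479$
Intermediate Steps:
$m{\left(E,o \right)} = 1$ ($m{\left(E,o \right)} = \frac{E + o}{E + o} = 1$)
$z{\left(V,x \right)} = -3 + V x$
$m{\left(105,32 \right)} + z{\left(9,7 \left(-7\right) - 4 \right)} = 1 + \left(-3 + 9 \left(7 \left(-7\right) - 4\right)\right) = 1 + \left(-3 + 9 \left(-49 - 4\right)\right) = 1 + \left(-3 + 9 \left(-53\right)\right) = 1 - 480 = -479$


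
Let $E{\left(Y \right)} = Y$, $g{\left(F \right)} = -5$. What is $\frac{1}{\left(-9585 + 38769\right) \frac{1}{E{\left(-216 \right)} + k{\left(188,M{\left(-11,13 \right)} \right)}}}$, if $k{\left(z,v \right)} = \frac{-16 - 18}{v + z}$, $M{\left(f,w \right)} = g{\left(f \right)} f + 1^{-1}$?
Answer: $- \frac{26369}{3560448} \approx -0.0074061$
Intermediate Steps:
$M{\left(f,w \right)} = 1 - 5 f$ ($M{\left(f,w \right)} = - 5 f + 1^{-1} = - 5 f + 1 = 1 - 5 f$)
$k{\left(z,v \right)} = - \frac{34}{v + z}$
$\frac{1}{\left(-9585 + 38769\right) \frac{1}{E{\left(-216 \right)} + k{\left(188,M{\left(-11,13 \right)} \right)}}} = \frac{1}{\left(-9585 + 38769\right) \frac{1}{-216 - \frac{34}{\left(1 - -55\right) + 188}}} = \frac{1}{29184 \frac{1}{-216 - \frac{34}{\left(1 + 55\right) + 188}}} = \frac{1}{29184 \frac{1}{-216 - \frac{34}{56 + 188}}} = \frac{1}{29184 \frac{1}{-216 - \frac{34}{244}}} = \frac{1}{29184 \frac{1}{-216 - \frac{17}{122}}} = \frac{1}{29184 \frac{1}{- \frac{26369}{122}}} = \frac{1}{29184 \left(- \frac{122}{26369}\right)} = \frac{1}{- \frac{3560448}{26369}} = - \frac{26369}{3560448}$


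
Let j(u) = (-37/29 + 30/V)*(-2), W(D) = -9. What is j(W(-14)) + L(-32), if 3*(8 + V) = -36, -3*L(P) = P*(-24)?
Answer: -7263/29 ≈ -250.45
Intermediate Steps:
L(P) = 8*P (L(P) = -P*(-24)/3 = -(-8)*P = 8*P)
V = -20 (V = -8 + (⅓)*(-36) = -8 - 12 = -20)
j(u) = 161/29 (j(u) = (-37/29 + 30/(-20))*(-2) = (-37*1/29 + 30*(-1/20))*(-2) = (-37/29 - 3/2)*(-2) = -161/58*(-2) = 161/29)
j(W(-14)) + L(-32) = 161/29 + 8*(-32) = 161/29 - 256 = -7263/29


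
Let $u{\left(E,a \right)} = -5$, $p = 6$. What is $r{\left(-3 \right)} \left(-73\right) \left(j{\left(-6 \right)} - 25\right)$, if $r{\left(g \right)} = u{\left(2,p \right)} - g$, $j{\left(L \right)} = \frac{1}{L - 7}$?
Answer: $- \frac{47596}{13} \approx -3661.2$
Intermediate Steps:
$j{\left(L \right)} = \frac{1}{-7 + L}$
$r{\left(g \right)} = -5 - g$
$r{\left(-3 \right)} \left(-73\right) \left(j{\left(-6 \right)} - 25\right) = \left(-5 - -3\right) \left(-73\right) \left(\frac{1}{-7 - 6} - 25\right) = \left(-5 + 3\right) \left(-73\right) \left(\frac{1}{-13} - 25\right) = \left(-2\right) \left(-73\right) \left(- \frac{1}{13} - 25\right) = 146 \left(- \frac{326}{13}\right) = - \frac{47596}{13}$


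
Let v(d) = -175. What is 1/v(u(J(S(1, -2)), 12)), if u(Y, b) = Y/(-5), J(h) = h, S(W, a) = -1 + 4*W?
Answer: -1/175 ≈ -0.0057143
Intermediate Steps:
u(Y, b) = -Y/5 (u(Y, b) = Y*(-1/5) = -Y/5)
1/v(u(J(S(1, -2)), 12)) = 1/(-175) = -1/175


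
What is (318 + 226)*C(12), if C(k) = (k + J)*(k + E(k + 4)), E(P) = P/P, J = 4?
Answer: 113152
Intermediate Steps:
E(P) = 1
C(k) = (1 + k)*(4 + k) (C(k) = (k + 4)*(k + 1) = (4 + k)*(1 + k) = (1 + k)*(4 + k))
(318 + 226)*C(12) = (318 + 226)*(4 + 12² + 5*12) = 544*(4 + 144 + 60) = 544*208 = 113152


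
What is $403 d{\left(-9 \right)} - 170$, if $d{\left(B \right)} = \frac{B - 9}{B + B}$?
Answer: $233$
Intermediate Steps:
$d{\left(B \right)} = \frac{-9 + B}{2 B}$
$403 d{\left(-9 \right)} - 170 = 403 \frac{-9 - 9}{2 \left(-9\right)} - 170 = 403 \cdot \frac{1}{2} \left(- \frac{1}{9}\right) \left(-18\right) - 170 = 403 \cdot 1 - 170 = 403 - 170 = 233$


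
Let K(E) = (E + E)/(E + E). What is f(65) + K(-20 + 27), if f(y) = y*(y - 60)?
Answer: 326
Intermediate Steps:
K(E) = 1 (K(E) = (2*E)/((2*E)) = (2*E)*(1/(2*E)) = 1)
f(y) = y*(-60 + y)
f(65) + K(-20 + 27) = 65*(-60 + 65) + 1 = 65*5 + 1 = 325 + 1 = 326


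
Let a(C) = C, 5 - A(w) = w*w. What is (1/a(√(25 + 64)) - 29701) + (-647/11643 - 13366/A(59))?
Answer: -600938909651/20235534 + √89/89 ≈ -29697.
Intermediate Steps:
A(w) = 5 - w² (A(w) = 5 - w*w = 5 - w²)
(1/a(√(25 + 64)) - 29701) + (-647/11643 - 13366/A(59)) = (1/(√(25 + 64)) - 29701) + (-647/11643 - 13366/(5 - 1*59²)) = (1/(√89) - 29701) + (-647*1/11643 - 13366/(5 - 1*3481)) = (√89/89 - 29701) + (-647/11643 - 13366/(5 - 3481)) = (-29701 + √89/89) + (-647/11643 - 13366/(-3476)) = (-29701 + √89/89) + (-647/11643 - 13366*(-1/3476)) = (-29701 + √89/89) + (-647/11643 + 6683/1738) = (-29701 + √89/89) + 76685683/20235534 = -600938909651/20235534 + √89/89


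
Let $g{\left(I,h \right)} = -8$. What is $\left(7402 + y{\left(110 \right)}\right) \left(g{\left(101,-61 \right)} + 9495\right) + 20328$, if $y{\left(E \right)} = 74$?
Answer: $70945140$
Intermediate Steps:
$\left(7402 + y{\left(110 \right)}\right) \left(g{\left(101,-61 \right)} + 9495\right) + 20328 = \left(7402 + 74\right) \left(-8 + 9495\right) + 20328 = 7476 \cdot 9487 + 20328 = 70924812 + 20328 = 70945140$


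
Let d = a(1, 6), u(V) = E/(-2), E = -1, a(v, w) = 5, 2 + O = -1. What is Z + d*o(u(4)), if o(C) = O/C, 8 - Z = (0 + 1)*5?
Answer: -27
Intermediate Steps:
O = -3 (O = -2 - 1 = -3)
u(V) = 1/2 (u(V) = -1/(-2) = -1*(-1/2) = 1/2)
d = 5
Z = 3 (Z = 8 - (0 + 1)*5 = 8 - 5 = 3)
o(C) = -3/C
Z + d*o(u(4)) = 3 + 5*(-3/1/2) = 3 + 5*(-3*2) = 3 + 5*(-6) = 3 - 30 = -27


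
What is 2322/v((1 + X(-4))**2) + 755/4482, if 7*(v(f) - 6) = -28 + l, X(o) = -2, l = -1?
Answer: 72860243/58266 ≈ 1250.5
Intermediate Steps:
v(f) = 13/7 (v(f) = 6 + (-28 - 1)/7 = 6 + (1/7)*(-29) = 6 - 29/7 = 13/7)
2322/v((1 + X(-4))**2) + 755/4482 = 2322/(13/7) + 755/4482 = 2322*(7/13) + 755*(1/4482) = 16254/13 + 755/4482 = 72860243/58266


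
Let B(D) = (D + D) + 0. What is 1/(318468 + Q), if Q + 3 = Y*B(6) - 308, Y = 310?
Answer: 1/321877 ≈ 3.1068e-6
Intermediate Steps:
B(D) = 2*D (B(D) = 2*D + 0 = 2*D)
Q = 3409 (Q = -3 + (310*(2*6) - 308) = -3 + (310*12 - 308) = -3 + (3720 - 308) = -3 + 3412 = 3409)
1/(318468 + Q) = 1/(318468 + 3409) = 1/321877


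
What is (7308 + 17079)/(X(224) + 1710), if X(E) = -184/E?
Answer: 682836/47857 ≈ 14.268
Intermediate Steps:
(7308 + 17079)/(X(224) + 1710) = (7308 + 17079)/(-184/224 + 1710) = 24387/(-184*1/224 + 1710) = 24387/(-23/28 + 1710) = 24387/(47857/28) = 24387*(28/47857) = 682836/47857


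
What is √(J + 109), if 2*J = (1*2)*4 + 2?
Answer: √114 ≈ 10.677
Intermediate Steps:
J = 5 (J = ((1*2)*4 + 2)/2 = (2*4 + 2)/2 = (8 + 2)/2 = (½)*10 = 5)
√(J + 109) = √(5 + 109) = √114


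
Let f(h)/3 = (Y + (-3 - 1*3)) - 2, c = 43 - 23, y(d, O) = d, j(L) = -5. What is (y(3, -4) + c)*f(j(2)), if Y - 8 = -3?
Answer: -207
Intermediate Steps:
Y = 5 (Y = 8 - 3 = 5)
c = 20
f(h) = -9 (f(h) = 3*((5 + (-3 - 1*3)) - 2) = 3*((5 + (-3 - 3)) - 2) = 3*((5 - 6) - 2) = 3*(-1 - 2) = 3*(-3) = -9)
(y(3, -4) + c)*f(j(2)) = (3 + 20)*(-9) = 23*(-9) = -207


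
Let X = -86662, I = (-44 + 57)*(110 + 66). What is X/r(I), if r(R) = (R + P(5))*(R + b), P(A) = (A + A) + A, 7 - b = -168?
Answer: -86662/5672289 ≈ -0.015278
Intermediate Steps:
I = 2288 (I = 13*176 = 2288)
b = 175 (b = 7 - 1*(-168) = 7 + 168 = 175)
P(A) = 3*A (P(A) = 2*A + A = 3*A)
r(R) = (15 + R)*(175 + R) (r(R) = (R + 3*5)*(R + 175) = (R + 15)*(175 + R) = (15 + R)*(175 + R))
X/r(I) = -86662/(2625 + 2288² + 190*2288) = -86662/(2625 + 5234944 + 434720) = -86662/5672289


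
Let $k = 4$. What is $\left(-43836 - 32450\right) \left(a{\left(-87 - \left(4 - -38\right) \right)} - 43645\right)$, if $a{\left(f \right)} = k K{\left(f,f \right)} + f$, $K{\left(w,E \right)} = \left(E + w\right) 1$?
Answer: $3418070516$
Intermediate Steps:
$K{\left(w,E \right)} = E + w$
$a{\left(f \right)} = 9 f$ ($a{\left(f \right)} = 4 \left(f + f\right) + f = 4 \cdot 2 f + f = 8 f + f = 9 f$)
$\left(-43836 - 32450\right) \left(a{\left(-87 - \left(4 - -38\right) \right)} - 43645\right) = \left(-43836 - 32450\right) \left(9 \left(-87 - \left(4 - -38\right)\right) - 43645\right) = - 76286 \left(9 \left(-87 - \left(4 + 38\right)\right) - 43645\right) = - 76286 \left(9 \left(-87 - 42\right) - 43645\right) = - 76286 \left(9 \left(-129\right) - 43645\right) = - 76286 \left(-1161 - 43645\right) = \left(-76286\right) \left(-44806\right) = 3418070516$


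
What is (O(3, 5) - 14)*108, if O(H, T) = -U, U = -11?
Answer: -324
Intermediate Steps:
O(H, T) = 11 (O(H, T) = -1*(-11) = 11)
(O(3, 5) - 14)*108 = (11 - 14)*108 = -3*108 = -324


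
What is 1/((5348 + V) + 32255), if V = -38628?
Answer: -1/1025 ≈ -0.00097561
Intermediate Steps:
1/((5348 + V) + 32255) = 1/((5348 - 38628) + 32255) = 1/(-33280 + 32255) = 1/(-1025) = -1/1025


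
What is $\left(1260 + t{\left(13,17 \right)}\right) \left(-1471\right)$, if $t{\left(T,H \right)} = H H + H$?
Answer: $-2303586$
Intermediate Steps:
$t{\left(T,H \right)} = H + H^{2}$ ($t{\left(T,H \right)} = H^{2} + H = H + H^{2}$)
$\left(1260 + t{\left(13,17 \right)}\right) \left(-1471\right) = \left(1260 + 17 \left(1 + 17\right)\right) \left(-1471\right) = \left(1260 + 17 \cdot 18\right) \left(-1471\right) = \left(1260 + 306\right) \left(-1471\right) = 1566 \left(-1471\right) = -2303586$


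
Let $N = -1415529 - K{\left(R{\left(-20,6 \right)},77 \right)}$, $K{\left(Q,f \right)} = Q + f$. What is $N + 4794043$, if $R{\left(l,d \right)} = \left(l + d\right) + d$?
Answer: $3378445$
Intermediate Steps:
$R{\left(l,d \right)} = l + 2 d$ ($R{\left(l,d \right)} = \left(d + l\right) + d = l + 2 d$)
$N = -1415598$ ($N = -1415529 - \left(\left(-20 + 2 \cdot 6\right) + 77\right) = -1415529 - \left(\left(-20 + 12\right) + 77\right) = -1415529 - \left(-8 + 77\right) = -1415529 - 69 = -1415598$)
$N + 4794043 = -1415598 + 4794043 = 3378445$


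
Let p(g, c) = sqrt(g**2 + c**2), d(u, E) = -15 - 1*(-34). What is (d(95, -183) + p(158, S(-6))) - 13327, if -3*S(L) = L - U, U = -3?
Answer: -13308 + sqrt(24965) ≈ -13150.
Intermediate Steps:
d(u, E) = 19 (d(u, E) = -15 + 34 = 19)
S(L) = -1 - L/3 (S(L) = -(L - 1*(-3))/3 = -(L + 3)/3 = -(3 + L)/3 = -1 - L/3)
p(g, c) = sqrt(c**2 + g**2)
(d(95, -183) + p(158, S(-6))) - 13327 = (19 + sqrt((-1 - 1/3*(-6))**2 + 158**2)) - 13327 = (19 + sqrt((-1 + 2)**2 + 24964)) - 13327 = (19 + sqrt(1**2 + 24964)) - 13327 = (19 + sqrt(1 + 24964)) - 13327 = (19 + sqrt(24965)) - 13327 = -13308 + sqrt(24965)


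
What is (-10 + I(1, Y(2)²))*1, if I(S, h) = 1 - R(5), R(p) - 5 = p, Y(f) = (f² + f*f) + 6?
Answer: -19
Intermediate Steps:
Y(f) = 6 + 2*f² (Y(f) = (f² + f²) + 6 = 2*f² + 6 = 6 + 2*f²)
R(p) = 5 + p
I(S, h) = -9 (I(S, h) = 1 - (5 + 5) = 1 - 1*10 = 1 - 10 = -9)
(-10 + I(1, Y(2)²))*1 = (-10 - 9)*1 = -19*1 = -19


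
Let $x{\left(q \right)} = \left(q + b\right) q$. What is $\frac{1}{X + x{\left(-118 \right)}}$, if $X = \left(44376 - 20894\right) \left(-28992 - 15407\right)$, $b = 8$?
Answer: $- \frac{1}{1042564338} \approx -9.5917 \cdot 10^{-10}$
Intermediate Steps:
$X = -1042577318$ ($X = 23482 \left(-44399\right) = -1042577318$)
$x{\left(q \right)} = q \left(8 + q\right)$ ($x{\left(q \right)} = \left(q + 8\right) q = \left(8 + q\right) q = q \left(8 + q\right)$)
$\frac{1}{X + x{\left(-118 \right)}} = \frac{1}{-1042577318 - 118 \left(8 - 118\right)} = \frac{1}{-1042577318 - -12980} = \frac{1}{-1042577318 + 12980} = \frac{1}{-1042564338} = - \frac{1}{1042564338}$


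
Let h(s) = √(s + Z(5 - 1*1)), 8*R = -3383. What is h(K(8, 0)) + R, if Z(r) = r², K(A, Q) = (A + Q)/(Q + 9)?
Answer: -3383/8 + 2*√38/3 ≈ -418.77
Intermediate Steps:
K(A, Q) = (A + Q)/(9 + Q)
R = -3383/8 (R = (⅛)*(-3383) = -3383/8 ≈ -422.88)
h(s) = √(16 + s) (h(s) = √(s + (5 - 1*1)²) = √(s + (5 - 1)²) = √(s + 4²) = √(s + 16) = √(16 + s))
h(K(8, 0)) + R = √(16 + (8 + 0)/(9 + 0)) - 3383/8 = √(16 + 8/9) - 3383/8 = √(152/9) - 3383/8 = 2*√38/3 - 3383/8 = -3383/8 + 2*√38/3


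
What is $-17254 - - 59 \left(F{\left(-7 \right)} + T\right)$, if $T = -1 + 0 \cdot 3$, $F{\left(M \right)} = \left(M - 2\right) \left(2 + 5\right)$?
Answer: $-21030$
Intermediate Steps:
$F{\left(M \right)} = -14 + 7 M$ ($F{\left(M \right)} = \left(-2 + M\right) 7 = -14 + 7 M$)
$T = -1$ ($T = -1 + 0 = -1$)
$-17254 - - 59 \left(F{\left(-7 \right)} + T\right) = -17254 - - 59 \left(\left(-14 + 7 \left(-7\right)\right) - 1\right) = -17254 - - 59 \left(\left(-14 - 49\right) - 1\right) = -17254 - - 59 \left(-63 - 1\right) = -17254 - \left(-59\right) \left(-64\right) = -17254 - 3776 = -21030$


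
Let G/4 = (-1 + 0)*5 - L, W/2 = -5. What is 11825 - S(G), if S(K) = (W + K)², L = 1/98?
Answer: 26225041/2401 ≈ 10923.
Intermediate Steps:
W = -10 (W = 2*(-5) = -10)
L = 1/98 ≈ 0.010204
G = -982/49 (G = 4*((-1 + 0)*5 - 1*1/98) = 4*(-1*5 - 1/98) = 4*(-5 - 1/98) = 4*(-491/98) = -982/49 ≈ -20.041)
S(K) = (-10 + K)²
11825 - S(G) = 11825 - (-10 - 982/49)² = 11825 - (-1472/49)² = 11825 - 1*2166784/2401 = 11825 - 2166784/2401 = 26225041/2401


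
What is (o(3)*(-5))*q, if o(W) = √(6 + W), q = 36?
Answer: -540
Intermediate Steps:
(o(3)*(-5))*q = (√(6 + 3)*(-5))*36 = (√9*(-5))*36 = (3*(-5))*36 = -15*36 = -540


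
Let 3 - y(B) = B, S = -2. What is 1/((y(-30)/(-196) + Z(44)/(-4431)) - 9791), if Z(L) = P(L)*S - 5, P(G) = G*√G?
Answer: -150714150984516/1475667457296131345 - 611407104*√11/1475667457296131345 ≈ -0.00010213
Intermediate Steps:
P(G) = G^(3/2)
y(B) = 3 - B
Z(L) = -5 - 2*L^(3/2) (Z(L) = L^(3/2)*(-2) - 5 = -2*L^(3/2) - 5 = -5 - 2*L^(3/2))
1/((y(-30)/(-196) + Z(44)/(-4431)) - 9791) = 1/(((3 - 1*(-30))/(-196) + (-5 - 176*√11)/(-4431)) - 9791) = 1/(((3 + 30)*(-1/196) + (-5 - 176*√11)*(-1/4431)) - 9791) = 1/((33*(-1/196) + (-5 - 176*√11)*(-1/4431)) - 9791) = 1/((-33/196 + (5/4431 + 176*√11/4431)) - 9791) = 1/((-20749/124068 + 176*√11/4431) - 9791) = 1/(-1214770537/124068 + 176*√11/4431)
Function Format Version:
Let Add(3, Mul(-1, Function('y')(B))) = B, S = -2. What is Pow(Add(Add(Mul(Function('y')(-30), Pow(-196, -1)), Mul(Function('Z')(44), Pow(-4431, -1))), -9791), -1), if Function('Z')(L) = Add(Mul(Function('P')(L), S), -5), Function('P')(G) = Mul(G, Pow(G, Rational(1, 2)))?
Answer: Add(Rational(-150714150984516, 1475667457296131345), Mul(Rational(-611407104, 1475667457296131345), Pow(11, Rational(1, 2)))) ≈ -0.00010213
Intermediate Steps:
Function('P')(G) = Pow(G, Rational(3, 2))
Function('y')(B) = Add(3, Mul(-1, B))
Function('Z')(L) = Add(-5, Mul(-2, Pow(L, Rational(3, 2)))) (Function('Z')(L) = Add(Mul(Pow(L, Rational(3, 2)), -2), -5) = Add(Mul(-2, Pow(L, Rational(3, 2))), -5) = Add(-5, Mul(-2, Pow(L, Rational(3, 2)))))
Pow(Add(Add(Mul(Function('y')(-30), Pow(-196, -1)), Mul(Function('Z')(44), Pow(-4431, -1))), -9791), -1) = Pow(Add(Add(Mul(Add(3, Mul(-1, -30)), Pow(-196, -1)), Mul(Add(-5, Mul(-2, Pow(44, Rational(3, 2)))), Pow(-4431, -1))), -9791), -1) = Pow(Add(Add(Mul(Add(3, 30), Rational(-1, 196)), Mul(Add(-5, Mul(-2, Mul(88, Pow(11, Rational(1, 2))))), Rational(-1, 4431))), -9791), -1) = Pow(Add(Add(Mul(33, Rational(-1, 196)), Mul(Add(-5, Mul(-176, Pow(11, Rational(1, 2)))), Rational(-1, 4431))), -9791), -1) = Pow(Add(Add(Rational(-33, 196), Add(Rational(5, 4431), Mul(Rational(176, 4431), Pow(11, Rational(1, 2))))), -9791), -1) = Pow(Add(Add(Rational(-20749, 124068), Mul(Rational(176, 4431), Pow(11, Rational(1, 2)))), -9791), -1) = Pow(Add(Rational(-1214770537, 124068), Mul(Rational(176, 4431), Pow(11, Rational(1, 2)))), -1)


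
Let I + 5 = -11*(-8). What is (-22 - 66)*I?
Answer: -7304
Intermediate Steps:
I = 83 (I = -5 - 11*(-8) = -5 + 88 = 83)
(-22 - 66)*I = (-22 - 66)*83 = -88*83 = -7304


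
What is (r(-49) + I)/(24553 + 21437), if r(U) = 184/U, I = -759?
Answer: -7475/450702 ≈ -0.016585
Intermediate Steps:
(r(-49) + I)/(24553 + 21437) = (184/(-49) - 759)/(24553 + 21437) = (184*(-1/49) - 759)/45990 = (-184/49 - 759)*(1/45990) = -37375/49*1/45990 = -7475/450702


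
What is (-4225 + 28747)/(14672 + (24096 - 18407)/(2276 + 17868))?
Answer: 493971168/295558457 ≈ 1.6713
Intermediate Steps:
(-4225 + 28747)/(14672 + (24096 - 18407)/(2276 + 17868)) = 24522/(14672 + 5689/20144) = 24522/(295558457/20144) = 24522*(20144/295558457) = 493971168/295558457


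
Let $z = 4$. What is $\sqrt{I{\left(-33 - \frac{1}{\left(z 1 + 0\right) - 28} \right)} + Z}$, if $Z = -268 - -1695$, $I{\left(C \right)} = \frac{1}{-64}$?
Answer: $\frac{\sqrt{91327}}{8} \approx 37.775$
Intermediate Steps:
$I{\left(C \right)} = - \frac{1}{64}$
$Z = 1427$ ($Z = -268 + 1695 = 1427$)
$\sqrt{I{\left(-33 - \frac{1}{\left(z 1 + 0\right) - 28} \right)} + Z} = \sqrt{- \frac{1}{64} + 1427} = \sqrt{\frac{91327}{64}} = \frac{\sqrt{91327}}{8}$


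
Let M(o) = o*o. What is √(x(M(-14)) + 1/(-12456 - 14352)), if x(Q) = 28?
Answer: √5030675346/13404 ≈ 5.2915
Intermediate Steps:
M(o) = o²
√(x(M(-14)) + 1/(-12456 - 14352)) = √(28 + 1/(-12456 - 14352)) = √(28 + 1/(-26808)) = √(28 - 1/26808) = √(750623/26808) = √5030675346/13404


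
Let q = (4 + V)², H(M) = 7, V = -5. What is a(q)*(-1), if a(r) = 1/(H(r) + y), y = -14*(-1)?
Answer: -1/21 ≈ -0.047619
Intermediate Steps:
y = 14
q = 1 (q = (4 - 5)² = (-1)² = 1)
a(r) = 1/21 (a(r) = 1/(7 + 14) = 1/21)
a(q)*(-1) = (1/21)*(-1) = -1/21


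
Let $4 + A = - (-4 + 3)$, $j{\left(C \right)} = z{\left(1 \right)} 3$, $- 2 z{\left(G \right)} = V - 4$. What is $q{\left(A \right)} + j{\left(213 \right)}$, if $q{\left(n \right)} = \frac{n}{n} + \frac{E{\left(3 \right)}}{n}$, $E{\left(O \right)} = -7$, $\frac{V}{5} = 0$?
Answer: $\frac{28}{3} \approx 9.3333$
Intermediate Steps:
$V = 0$ ($V = 5 \cdot 0 = 0$)
$z{\left(G \right)} = 2$ ($z{\left(G \right)} = - \frac{0 - 4}{2} = \left(- \frac{1}{2}\right) \left(-4\right) = 2$)
$j{\left(C \right)} = 6$ ($j{\left(C \right)} = 2 \cdot 3 = 6$)
$A = -3$ ($A = -4 - \left(-4 + 3\right) = -4 - -1 = -4 + 1 = -3$)
$q{\left(n \right)} = 1 - \frac{7}{n}$ ($q{\left(n \right)} = \frac{n}{n} - \frac{7}{n} = 1 - \frac{7}{n}$)
$q{\left(A \right)} + j{\left(213 \right)} = \frac{-7 - 3}{-3} + 6 = \left(- \frac{1}{3}\right) \left(-10\right) + 6 = \frac{10}{3} + 6 = \frac{28}{3}$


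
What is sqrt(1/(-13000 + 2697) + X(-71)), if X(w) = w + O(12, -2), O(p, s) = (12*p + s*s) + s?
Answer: 2*sqrt(1990343843)/10303 ≈ 8.6602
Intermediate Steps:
O(p, s) = s + s**2 + 12*p (O(p, s) = (12*p + s**2) + s = (s**2 + 12*p) + s = s + s**2 + 12*p)
X(w) = 146 + w (X(w) = w + (-2 + (-2)**2 + 12*12) = w + (-2 + 4 + 144) = w + 146 = 146 + w)
sqrt(1/(-13000 + 2697) + X(-71)) = sqrt(1/(-13000 + 2697) + (146 - 71)) = sqrt(1/(-10303) + 75) = sqrt(-1/10303 + 75) = sqrt(772724/10303) = 2*sqrt(1990343843)/10303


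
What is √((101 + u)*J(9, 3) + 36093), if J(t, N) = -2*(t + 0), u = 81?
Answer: √32817 ≈ 181.15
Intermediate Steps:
J(t, N) = -2*t
√((101 + u)*J(9, 3) + 36093) = √((101 + 81)*(-2*9) + 36093) = √(182*(-18) + 36093) = √(-3276 + 36093) = √32817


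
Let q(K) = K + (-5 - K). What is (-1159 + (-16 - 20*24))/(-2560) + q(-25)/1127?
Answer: 370477/577024 ≈ 0.64205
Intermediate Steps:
q(K) = -5
(-1159 + (-16 - 20*24))/(-2560) + q(-25)/1127 = (-1159 + (-16 - 20*24))/(-2560) - 5/1127 = (-1159 + (-16 - 480))*(-1/2560) - 5*1/1127 = (-1159 - 496)*(-1/2560) - 5/1127 = -1655*(-1/2560) - 5/1127 = 331/512 - 5/1127 = 370477/577024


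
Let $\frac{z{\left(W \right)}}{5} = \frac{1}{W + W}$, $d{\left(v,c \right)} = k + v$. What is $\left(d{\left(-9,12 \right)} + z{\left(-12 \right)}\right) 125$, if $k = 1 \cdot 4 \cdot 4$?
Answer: $\frac{20375}{24} \approx 848.96$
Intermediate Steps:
$k = 16$ ($k = 4 \cdot 4 = 16$)
$d{\left(v,c \right)} = 16 + v$
$z{\left(W \right)} = \frac{5}{2 W}$ ($z{\left(W \right)} = \frac{5}{W + W} = \frac{5}{2 W}$)
$\left(d{\left(-9,12 \right)} + z{\left(-12 \right)}\right) 125 = \left(\left(16 - 9\right) + \frac{5}{2 \left(-12\right)}\right) 125 = \left(7 + \frac{5}{2} \left(- \frac{1}{12}\right)\right) 125 = \left(7 - \frac{5}{24}\right) 125 = \frac{163}{24} \cdot 125 = \frac{20375}{24}$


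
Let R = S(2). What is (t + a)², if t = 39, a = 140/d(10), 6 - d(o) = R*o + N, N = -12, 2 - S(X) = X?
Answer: 177241/81 ≈ 2188.2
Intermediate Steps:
S(X) = 2 - X
R = 0 (R = 2 - 1*2 = 2 - 2 = 0)
d(o) = 18 (d(o) = 6 - (0*o - 12) = 6 - (0 - 12) = 6 - 1*(-12) = 6 + 12 = 18)
a = 70/9 (a = 140/18 = 140*(1/18) = 70/9 ≈ 7.7778)
(t + a)² = (39 + 70/9)² = (421/9)² = 177241/81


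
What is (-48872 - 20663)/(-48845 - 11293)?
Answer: 69535/60138 ≈ 1.1563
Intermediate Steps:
(-48872 - 20663)/(-48845 - 11293) = -69535/(-60138) = -69535*(-1/60138) = 69535/60138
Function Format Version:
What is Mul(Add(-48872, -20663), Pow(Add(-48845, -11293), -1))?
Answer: Rational(69535, 60138) ≈ 1.1563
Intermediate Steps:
Mul(Add(-48872, -20663), Pow(Add(-48845, -11293), -1)) = Mul(-69535, Pow(-60138, -1)) = Mul(-69535, Rational(-1, 60138)) = Rational(69535, 60138)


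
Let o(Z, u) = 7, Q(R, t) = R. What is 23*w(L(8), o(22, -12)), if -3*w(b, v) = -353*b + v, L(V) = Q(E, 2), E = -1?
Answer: -2760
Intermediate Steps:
L(V) = -1
w(b, v) = -v/3 + 353*b/3 (w(b, v) = -(-353*b + v)/3 = -(v - 353*b)/3 = -v/3 + 353*b/3)
23*w(L(8), o(22, -12)) = 23*(-1/3*7 + (353/3)*(-1)) = 23*(-7/3 - 353/3) = 23*(-120) = -2760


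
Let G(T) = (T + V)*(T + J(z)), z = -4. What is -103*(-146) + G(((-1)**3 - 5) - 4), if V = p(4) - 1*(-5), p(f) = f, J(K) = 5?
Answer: 15043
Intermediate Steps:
V = 9 (V = 4 - 1*(-5) = 4 + 5 = 9)
G(T) = (5 + T)*(9 + T) (G(T) = (T + 9)*(T + 5) = (9 + T)*(5 + T) = (5 + T)*(9 + T))
-103*(-146) + G(((-1)**3 - 5) - 4) = -103*(-146) + (45 + (((-1)**3 - 5) - 4)**2 + 14*(((-1)**3 - 5) - 4)) = 15038 + (45 + ((-1 - 5) - 4)**2 + 14*((-1 - 5) - 4)) = 15038 + (45 + (-6 - 4)**2 + 14*(-6 - 4)) = 15038 + (45 + (-10)**2 + 14*(-10)) = 15038 + (45 + 100 - 140) = 15038 + 5 = 15043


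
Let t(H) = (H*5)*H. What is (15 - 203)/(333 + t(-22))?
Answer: -188/2753 ≈ -0.068289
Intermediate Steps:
t(H) = 5*H**2 (t(H) = (5*H)*H = 5*H**2)
(15 - 203)/(333 + t(-22)) = (15 - 203)/(333 + 5*(-22)**2) = -188/(333 + 5*484) = -188/(333 + 2420) = -188/2753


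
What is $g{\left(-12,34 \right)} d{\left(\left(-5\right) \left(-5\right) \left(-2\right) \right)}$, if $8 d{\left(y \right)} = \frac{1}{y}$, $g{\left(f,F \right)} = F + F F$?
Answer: $- \frac{119}{40} \approx -2.975$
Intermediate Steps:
$g{\left(f,F \right)} = F + F^{2}$
$d{\left(y \right)} = \frac{1}{8 y}$
$g{\left(-12,34 \right)} d{\left(\left(-5\right) \left(-5\right) \left(-2\right) \right)} = 34 \left(1 + 34\right) \frac{1}{8 \left(-5\right) \left(-5\right) \left(-2\right)} = 34 \cdot 35 \frac{1}{8 \cdot 25 \left(-2\right)} = 1190 \frac{1}{8 \left(-50\right)} = 1190 \cdot \frac{1}{8} \left(- \frac{1}{50}\right) = 1190 \left(- \frac{1}{400}\right) = - \frac{119}{40}$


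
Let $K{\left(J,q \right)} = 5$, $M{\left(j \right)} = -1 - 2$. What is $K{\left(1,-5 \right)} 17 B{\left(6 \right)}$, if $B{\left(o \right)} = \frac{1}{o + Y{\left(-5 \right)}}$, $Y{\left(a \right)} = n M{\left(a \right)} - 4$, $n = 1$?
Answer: $-85$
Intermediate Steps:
$M{\left(j \right)} = -3$
$Y{\left(a \right)} = -7$ ($Y{\left(a \right)} = 1 \left(-3\right) - 4 = -3 - 4 = -7$)
$B{\left(o \right)} = \frac{1}{-7 + o}$ ($B{\left(o \right)} = \frac{1}{o - 7} = \frac{1}{-7 + o}$)
$K{\left(1,-5 \right)} 17 B{\left(6 \right)} = \frac{5 \cdot 17}{-7 + 6} = \frac{85}{-1} = 85 \left(-1\right) = -85$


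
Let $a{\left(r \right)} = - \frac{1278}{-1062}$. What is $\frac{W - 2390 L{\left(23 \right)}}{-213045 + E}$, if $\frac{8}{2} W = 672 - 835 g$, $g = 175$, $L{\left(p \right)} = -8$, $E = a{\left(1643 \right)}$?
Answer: $\frac{4069407}{50278336} \approx 0.080938$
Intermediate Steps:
$a{\left(r \right)} = \frac{71}{59}$ ($a{\left(r \right)} = \left(-1278\right) \left(- \frac{1}{1062}\right) = \frac{71}{59}$)
$E = \frac{71}{59} \approx 1.2034$
$W = - \frac{145453}{4}$ ($W = \frac{672 - 146125}{4} = \frac{1}{4} \left(-145453\right) = - \frac{145453}{4} \approx -36363.0$)
$\frac{W - 2390 L{\left(23 \right)}}{-213045 + E} = \frac{- \frac{145453}{4} - -19120}{-213045 + \frac{71}{59}} = \frac{- \frac{145453}{4} + 19120}{- \frac{12569584}{59}} = \left(- \frac{68973}{4}\right) \left(- \frac{59}{12569584}\right) = \frac{4069407}{50278336}$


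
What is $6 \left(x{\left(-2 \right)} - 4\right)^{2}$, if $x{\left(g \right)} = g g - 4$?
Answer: $96$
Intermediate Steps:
$x{\left(g \right)} = -4 + g^{2}$ ($x{\left(g \right)} = g^{2} - 4 = -4 + g^{2}$)
$6 \left(x{\left(-2 \right)} - 4\right)^{2} = 6 \left(\left(-4 + \left(-2\right)^{2}\right) - 4\right)^{2} = 6 \left(\left(-4 + 4\right) - 4\right)^{2} = 6 \left(0 - 4\right)^{2} = 6 \left(-4\right)^{2} = 6 \cdot 16 = 96$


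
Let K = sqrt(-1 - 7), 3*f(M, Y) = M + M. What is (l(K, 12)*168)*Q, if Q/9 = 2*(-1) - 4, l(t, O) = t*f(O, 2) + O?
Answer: -108864 - 145152*I*sqrt(2) ≈ -1.0886e+5 - 2.0528e+5*I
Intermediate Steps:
f(M, Y) = 2*M/3 (f(M, Y) = (M + M)/3 = (2*M)/3 = 2*M/3)
K = 2*I*sqrt(2) (K = sqrt(-8) = 2*I*sqrt(2) ≈ 2.8284*I)
l(t, O) = O + 2*O*t/3 (l(t, O) = t*(2*O/3) + O = 2*O*t/3 + O = O + 2*O*t/3)
Q = -54 (Q = 9*(2*(-1) - 4) = 9*(-2 - 4) = 9*(-6) = -54)
(l(K, 12)*168)*Q = (((1/3)*12*(3 + 2*(2*I*sqrt(2))))*168)*(-54) = (((1/3)*12*(3 + 4*I*sqrt(2)))*168)*(-54) = ((12 + 16*I*sqrt(2))*168)*(-54) = (2016 + 2688*I*sqrt(2))*(-54) = -108864 - 145152*I*sqrt(2)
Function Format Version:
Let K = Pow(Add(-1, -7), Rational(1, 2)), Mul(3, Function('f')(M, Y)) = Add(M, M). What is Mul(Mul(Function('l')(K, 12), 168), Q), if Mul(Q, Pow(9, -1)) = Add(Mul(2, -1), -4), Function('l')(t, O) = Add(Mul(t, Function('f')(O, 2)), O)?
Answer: Add(-108864, Mul(-145152, I, Pow(2, Rational(1, 2)))) ≈ Add(-1.0886e+5, Mul(-2.0528e+5, I))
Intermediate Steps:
Function('f')(M, Y) = Mul(Rational(2, 3), M) (Function('f')(M, Y) = Mul(Rational(1, 3), Add(M, M)) = Mul(Rational(1, 3), Mul(2, M)) = Mul(Rational(2, 3), M))
K = Mul(2, I, Pow(2, Rational(1, 2))) (K = Pow(-8, Rational(1, 2)) = Mul(2, I, Pow(2, Rational(1, 2))) ≈ Mul(2.8284, I))
Function('l')(t, O) = Add(O, Mul(Rational(2, 3), O, t)) (Function('l')(t, O) = Add(Mul(t, Mul(Rational(2, 3), O)), O) = Add(Mul(Rational(2, 3), O, t), O) = Add(O, Mul(Rational(2, 3), O, t)))
Q = -54 (Q = Mul(9, Add(Mul(2, -1), -4)) = Mul(9, Add(-2, -4)) = Mul(9, -6) = -54)
Mul(Mul(Function('l')(K, 12), 168), Q) = Mul(Mul(Mul(Rational(1, 3), 12, Add(3, Mul(2, Mul(2, I, Pow(2, Rational(1, 2)))))), 168), -54) = Mul(Mul(Mul(Rational(1, 3), 12, Add(3, Mul(4, I, Pow(2, Rational(1, 2))))), 168), -54) = Mul(Mul(Add(12, Mul(16, I, Pow(2, Rational(1, 2)))), 168), -54) = Mul(Add(2016, Mul(2688, I, Pow(2, Rational(1, 2)))), -54) = Add(-108864, Mul(-145152, I, Pow(2, Rational(1, 2))))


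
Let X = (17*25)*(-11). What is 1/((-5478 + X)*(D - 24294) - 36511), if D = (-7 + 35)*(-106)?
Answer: 1/276754575 ≈ 3.6133e-9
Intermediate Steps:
X = -4675 (X = 425*(-11) = -4675)
D = -2968 (D = 28*(-106) = -2968)
1/((-5478 + X)*(D - 24294) - 36511) = 1/((-5478 - 4675)*(-2968 - 24294) - 36511) = 1/(-10153*(-27262) - 36511) = 1/(276791086 - 36511) = 1/276754575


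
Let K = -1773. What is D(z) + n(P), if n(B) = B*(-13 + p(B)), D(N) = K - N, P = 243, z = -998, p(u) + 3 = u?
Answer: 54386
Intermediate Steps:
p(u) = -3 + u
D(N) = -1773 - N
n(B) = B*(-16 + B) (n(B) = B*(-13 + (-3 + B)) = B*(-16 + B))
D(z) + n(P) = (-1773 - 1*(-998)) + 243*(-16 + 243) = (-1773 + 998) + 243*227 = -775 + 55161 = 54386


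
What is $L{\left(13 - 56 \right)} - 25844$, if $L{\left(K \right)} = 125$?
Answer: $-25719$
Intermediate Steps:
$L{\left(13 - 56 \right)} - 25844 = 125 - 25844 = -25719$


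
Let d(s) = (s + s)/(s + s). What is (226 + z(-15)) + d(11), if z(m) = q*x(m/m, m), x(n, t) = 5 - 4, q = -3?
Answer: 224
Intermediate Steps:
d(s) = 1 (d(s) = (2*s)/((2*s)) = (2*s)*(1/(2*s)) = 1)
x(n, t) = 1
z(m) = -3 (z(m) = -3*1 = -3)
(226 + z(-15)) + d(11) = (226 - 3) + 1 = 223 + 1 = 224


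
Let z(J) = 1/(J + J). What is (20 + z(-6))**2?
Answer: 57121/144 ≈ 396.67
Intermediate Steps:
z(J) = 1/(2*J)
(20 + z(-6))**2 = (20 + (1/2)/(-6))**2 = (20 + (1/2)*(-1/6))**2 = (20 - 1/12)**2 = (239/12)**2 = 57121/144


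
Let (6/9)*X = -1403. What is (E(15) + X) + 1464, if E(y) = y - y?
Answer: -1281/2 ≈ -640.50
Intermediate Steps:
E(y) = 0
X = -4209/2 (X = (3/2)*(-1403) = -4209/2 ≈ -2104.5)
(E(15) + X) + 1464 = (0 - 4209/2) + 1464 = -4209/2 + 1464 = -1281/2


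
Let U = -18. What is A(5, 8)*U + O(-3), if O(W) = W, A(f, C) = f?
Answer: -93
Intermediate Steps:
A(5, 8)*U + O(-3) = 5*(-18) - 3 = -90 - 3 = -93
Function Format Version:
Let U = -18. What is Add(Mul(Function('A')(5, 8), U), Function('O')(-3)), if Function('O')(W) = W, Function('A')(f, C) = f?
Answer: -93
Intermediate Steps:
Add(Mul(Function('A')(5, 8), U), Function('O')(-3)) = Add(Mul(5, -18), -3) = Add(-90, -3) = -93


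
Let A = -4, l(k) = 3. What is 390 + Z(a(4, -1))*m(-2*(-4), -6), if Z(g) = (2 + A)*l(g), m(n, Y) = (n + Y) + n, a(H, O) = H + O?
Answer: 330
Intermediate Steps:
m(n, Y) = Y + 2*n (m(n, Y) = (Y + n) + n = Y + 2*n)
Z(g) = -6 (Z(g) = (2 - 4)*3 = -2*3 = -6)
390 + Z(a(4, -1))*m(-2*(-4), -6) = 390 - 6*(-6 + 2*(-2*(-4))) = 390 - 6*(-6 + 2*8) = 390 - 6*(-6 + 16) = 390 - 6*10 = 390 - 60 = 330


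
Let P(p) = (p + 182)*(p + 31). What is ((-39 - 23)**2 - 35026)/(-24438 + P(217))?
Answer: -5197/12419 ≈ -0.41847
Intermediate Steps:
P(p) = (31 + p)*(182 + p) (P(p) = (182 + p)*(31 + p) = (31 + p)*(182 + p))
((-39 - 23)**2 - 35026)/(-24438 + P(217)) = ((-39 - 23)**2 - 35026)/(-24438 + (5642 + 217**2 + 213*217)) = ((-62)**2 - 35026)/(-24438 + (5642 + 47089 + 46221)) = (3844 - 35026)/(-24438 + 98952) = -31182/74514 = -31182*1/74514 = -5197/12419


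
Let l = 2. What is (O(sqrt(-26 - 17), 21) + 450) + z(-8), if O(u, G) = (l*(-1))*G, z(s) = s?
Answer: 400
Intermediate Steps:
O(u, G) = -2*G (O(u, G) = (2*(-1))*G = -2*G)
(O(sqrt(-26 - 17), 21) + 450) + z(-8) = (-2*21 + 450) - 8 = (-42 + 450) - 8 = 408 - 8 = 400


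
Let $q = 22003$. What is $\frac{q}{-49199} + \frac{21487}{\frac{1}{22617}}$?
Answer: $\frac{23909310773318}{49199} \approx 4.8597 \cdot 10^{8}$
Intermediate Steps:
$\frac{q}{-49199} + \frac{21487}{\frac{1}{22617}} = \frac{22003}{-49199} + \frac{21487}{\frac{1}{22617}} = 22003 \left(- \frac{1}{49199}\right) + 21487 \frac{1}{\frac{1}{22617}} = - \frac{22003}{49199} + 21487 \cdot 22617 = - \frac{22003}{49199} + 485971479 = \frac{23909310773318}{49199}$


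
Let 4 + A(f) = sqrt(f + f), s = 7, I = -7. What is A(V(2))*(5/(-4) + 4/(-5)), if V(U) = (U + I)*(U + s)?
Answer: 41/5 - 123*I*sqrt(10)/20 ≈ 8.2 - 19.448*I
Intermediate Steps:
V(U) = (-7 + U)*(7 + U) (V(U) = (U - 7)*(U + 7) = (-7 + U)*(7 + U))
A(f) = -4 + sqrt(2)*sqrt(f) (A(f) = -4 + sqrt(f + f) = -4 + sqrt(2*f) = -4 + sqrt(2)*sqrt(f))
A(V(2))*(5/(-4) + 4/(-5)) = (-4 + sqrt(2)*sqrt(-49 + 2**2))*(5/(-4) + 4/(-5)) = (-4 + sqrt(2)*sqrt(-49 + 4))*(5*(-1/4) + 4*(-1/5)) = (-4 + sqrt(2)*sqrt(-45))*(-5/4 - 4/5) = (-4 + sqrt(2)*(3*I*sqrt(5)))*(-41/20) = (-4 + 3*I*sqrt(10))*(-41/20) = 41/5 - 123*I*sqrt(10)/20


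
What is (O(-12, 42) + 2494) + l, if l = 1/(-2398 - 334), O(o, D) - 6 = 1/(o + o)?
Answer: 40979311/16392 ≈ 2500.0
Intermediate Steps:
O(o, D) = 6 + 1/(2*o) (O(o, D) = 6 + 1/(o + o) = 6 + 1/(2*o))
l = -1/2732 (l = 1/(-2732) = -1/2732 ≈ -0.00036603)
(O(-12, 42) + 2494) + l = ((6 + (1/2)/(-12)) + 2494) - 1/2732 = ((6 + (1/2)*(-1/12)) + 2494) - 1/2732 = ((6 - 1/24) + 2494) - 1/2732 = (143/24 + 2494) - 1/2732 = 59999/24 - 1/2732 = 40979311/16392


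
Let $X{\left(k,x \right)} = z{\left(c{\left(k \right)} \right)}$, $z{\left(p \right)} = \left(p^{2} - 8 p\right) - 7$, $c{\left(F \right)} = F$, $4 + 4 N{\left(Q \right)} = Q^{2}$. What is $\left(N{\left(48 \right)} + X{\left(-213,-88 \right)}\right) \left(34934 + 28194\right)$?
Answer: $3007481048$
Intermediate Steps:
$N{\left(Q \right)} = -1 + \frac{Q^{2}}{4}$
$z{\left(p \right)} = -7 + p^{2} - 8 p$
$X{\left(k,x \right)} = -7 + k^{2} - 8 k$
$\left(N{\left(48 \right)} + X{\left(-213,-88 \right)}\right) \left(34934 + 28194\right) = \left(\left(-1 + \frac{48^{2}}{4}\right) - \left(-1697 - 45369\right)\right) \left(34934 + 28194\right) = \left(\left(-1 + \frac{1}{4} \cdot 2304\right) + \left(-7 + 45369 + 1704\right)\right) 63128 = \left(\left(-1 + 576\right) + 47066\right) 63128 = \left(575 + 47066\right) 63128 = 47641 \cdot 63128 = 3007481048$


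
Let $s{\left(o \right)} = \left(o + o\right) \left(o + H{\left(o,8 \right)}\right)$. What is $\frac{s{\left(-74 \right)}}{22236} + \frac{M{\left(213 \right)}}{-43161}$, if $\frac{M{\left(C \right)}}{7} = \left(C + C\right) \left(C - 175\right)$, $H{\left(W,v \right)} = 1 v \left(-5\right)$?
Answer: $- \frac{49763394}{26659111} \approx -1.8667$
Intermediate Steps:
$H{\left(W,v \right)} = - 5 v$ ($H{\left(W,v \right)} = v \left(-5\right) = - 5 v$)
$M{\left(C \right)} = 14 C \left(-175 + C\right)$ ($M{\left(C \right)} = 7 \left(C + C\right) \left(C - 175\right) = 7 \cdot 2 C \left(-175 + C\right) = 14 C \left(-175 + C\right)$)
$s{\left(o \right)} = 2 o \left(-40 + o\right)$ ($s{\left(o \right)} = \left(o + o\right) \left(o - 40\right) = 2 o \left(o - 40\right) = 2 o \left(-40 + o\right)$)
$\frac{s{\left(-74 \right)}}{22236} + \frac{M{\left(213 \right)}}{-43161} = \frac{2 \left(-74\right) \left(-40 - 74\right)}{22236} + \frac{14 \cdot 213 \left(-175 + 213\right)}{-43161} = 2 \left(-74\right) \left(-114\right) \frac{1}{22236} + 14 \cdot 213 \cdot 38 \left(- \frac{1}{43161}\right) = 16872 \cdot \frac{1}{22236} + 113316 \left(- \frac{1}{43161}\right) = \frac{1406}{1853} - \frac{37772}{14387} = - \frac{49763394}{26659111}$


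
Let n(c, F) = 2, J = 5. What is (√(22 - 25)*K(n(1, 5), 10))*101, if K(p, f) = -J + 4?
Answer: -101*I*√3 ≈ -174.94*I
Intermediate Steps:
K(p, f) = -1 (K(p, f) = -1*5 + 4 = -5 + 4 = -1)
(√(22 - 25)*K(n(1, 5), 10))*101 = (√(22 - 25)*(-1))*101 = (√(-3)*(-1))*101 = ((I*√3)*(-1))*101 = -I*√3*101 = -101*I*√3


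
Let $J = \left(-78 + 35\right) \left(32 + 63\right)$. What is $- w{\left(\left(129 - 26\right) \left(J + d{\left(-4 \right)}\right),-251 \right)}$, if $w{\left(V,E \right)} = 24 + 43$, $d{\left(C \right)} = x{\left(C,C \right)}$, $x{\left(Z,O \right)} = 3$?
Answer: $-67$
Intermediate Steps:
$J = -4085$ ($J = \left(-43\right) 95 = -4085$)
$d{\left(C \right)} = 3$
$w{\left(V,E \right)} = 67$
$- w{\left(\left(129 - 26\right) \left(J + d{\left(-4 \right)}\right),-251 \right)} = \left(-1\right) 67 = -67$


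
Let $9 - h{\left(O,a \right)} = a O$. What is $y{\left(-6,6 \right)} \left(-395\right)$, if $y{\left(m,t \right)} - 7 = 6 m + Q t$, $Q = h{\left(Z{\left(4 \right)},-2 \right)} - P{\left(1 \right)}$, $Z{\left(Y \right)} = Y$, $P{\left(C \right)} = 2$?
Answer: $-24095$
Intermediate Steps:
$h{\left(O,a \right)} = 9 - O a$ ($h{\left(O,a \right)} = 9 - a O = 9 - O a$)
$Q = 15$ ($Q = \left(9 - 4 \left(-2\right)\right) - 2 = \left(9 + 8\right) - 2 = 17 - 2 = 15$)
$y{\left(m,t \right)} = 7 + 6 m + 15 t$ ($y{\left(m,t \right)} = 7 + \left(6 m + 15 t\right) = 7 + 6 m + 15 t$)
$y{\left(-6,6 \right)} \left(-395\right) = \left(7 + 6 \left(-6\right) + 15 \cdot 6\right) \left(-395\right) = \left(7 - 36 + 90\right) \left(-395\right) = 61 \left(-395\right) = -24095$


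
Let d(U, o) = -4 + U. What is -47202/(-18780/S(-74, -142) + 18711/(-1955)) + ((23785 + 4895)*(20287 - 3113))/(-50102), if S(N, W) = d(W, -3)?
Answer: -1451116783309150/141885081299 ≈ -10227.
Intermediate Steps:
S(N, W) = -4 + W
-47202/(-18780/S(-74, -142) + 18711/(-1955)) + ((23785 + 4895)*(20287 - 3113))/(-50102) = -47202/(-18780/(-4 - 142) + 18711/(-1955)) + ((23785 + 4895)*(20287 - 3113))/(-50102) = -47202/(-18780/(-146) + 18711*(-1/1955)) + (28680*17174)*(-1/50102) = -47202/(-18780*(-1/146) - 18711/1955) + 492550320*(-1/50102) = -47202/(9390/73 - 18711/1955) - 246275160/25051 = -47202/16991547/142715 - 246275160/25051 = -47202*142715/16991547 - 246275160/25051 = -2245477810/5663849 - 246275160/25051 = -1451116783309150/141885081299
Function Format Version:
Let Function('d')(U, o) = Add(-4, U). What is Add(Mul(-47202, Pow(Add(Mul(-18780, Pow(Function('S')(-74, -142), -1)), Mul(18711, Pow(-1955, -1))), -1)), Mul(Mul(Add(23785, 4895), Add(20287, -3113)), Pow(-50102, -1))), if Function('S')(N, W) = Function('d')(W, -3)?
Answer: Rational(-1451116783309150, 141885081299) ≈ -10227.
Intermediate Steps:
Function('S')(N, W) = Add(-4, W)
Add(Mul(-47202, Pow(Add(Mul(-18780, Pow(Function('S')(-74, -142), -1)), Mul(18711, Pow(-1955, -1))), -1)), Mul(Mul(Add(23785, 4895), Add(20287, -3113)), Pow(-50102, -1))) = Add(Mul(-47202, Pow(Add(Mul(-18780, Pow(Add(-4, -142), -1)), Mul(18711, Pow(-1955, -1))), -1)), Mul(Mul(Add(23785, 4895), Add(20287, -3113)), Pow(-50102, -1))) = Add(Mul(-47202, Pow(Add(Mul(-18780, Pow(-146, -1)), Mul(18711, Rational(-1, 1955))), -1)), Mul(Mul(28680, 17174), Rational(-1, 50102))) = Add(Mul(-47202, Pow(Add(Mul(-18780, Rational(-1, 146)), Rational(-18711, 1955)), -1)), Mul(492550320, Rational(-1, 50102))) = Add(Mul(-47202, Pow(Add(Rational(9390, 73), Rational(-18711, 1955)), -1)), Rational(-246275160, 25051)) = Add(Mul(-47202, Pow(Rational(16991547, 142715), -1)), Rational(-246275160, 25051)) = Add(Mul(-47202, Rational(142715, 16991547)), Rational(-246275160, 25051)) = Add(Rational(-2245477810, 5663849), Rational(-246275160, 25051)) = Rational(-1451116783309150, 141885081299)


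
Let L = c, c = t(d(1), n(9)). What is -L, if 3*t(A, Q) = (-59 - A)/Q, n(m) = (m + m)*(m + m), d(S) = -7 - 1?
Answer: 17/324 ≈ 0.052469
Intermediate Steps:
d(S) = -8
n(m) = 4*m² (n(m) = (2*m)*(2*m) = 4*m²)
t(A, Q) = (-59 - A)/(3*Q) (t(A, Q) = ((-59 - A)/Q)/3 = (-59 - A)/(3*Q))
c = -17/324 (c = (-59 - 1*(-8))/(3*((4*9²))) = (-59 + 8)/(3*((4*81))) = (⅓)*(-51)/324 = (⅓)*(1/324)*(-51) = -17/324 ≈ -0.052469)
L = -17/324 ≈ -0.052469
-L = -1*(-17/324) = 17/324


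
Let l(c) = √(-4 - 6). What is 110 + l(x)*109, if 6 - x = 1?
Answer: 110 + 109*I*√10 ≈ 110.0 + 344.69*I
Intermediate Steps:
x = 5 (x = 6 - 1*1 = 6 - 1 = 5)
l(c) = I*√10 (l(c) = √(-10) = I*√10)
110 + l(x)*109 = 110 + (I*√10)*109 = 110 + 109*I*√10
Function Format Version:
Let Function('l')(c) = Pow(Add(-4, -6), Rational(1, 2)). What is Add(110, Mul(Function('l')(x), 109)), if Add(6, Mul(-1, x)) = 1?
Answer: Add(110, Mul(109, I, Pow(10, Rational(1, 2)))) ≈ Add(110.00, Mul(344.69, I))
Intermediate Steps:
x = 5 (x = Add(6, Mul(-1, 1)) = Add(6, -1) = 5)
Function('l')(c) = Mul(I, Pow(10, Rational(1, 2))) (Function('l')(c) = Pow(-10, Rational(1, 2)) = Mul(I, Pow(10, Rational(1, 2))))
Add(110, Mul(Function('l')(x), 109)) = Add(110, Mul(Mul(I, Pow(10, Rational(1, 2))), 109)) = Add(110, Mul(109, I, Pow(10, Rational(1, 2))))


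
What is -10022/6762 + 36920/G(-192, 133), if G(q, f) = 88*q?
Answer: -8728849/2380224 ≈ -3.6672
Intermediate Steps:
-10022/6762 + 36920/G(-192, 133) = -10022/6762 + 36920/((88*(-192))) = -10022*1/6762 + 36920/(-16896) = -5011/3381 + 36920*(-1/16896) = -5011/3381 - 4615/2112 = -8728849/2380224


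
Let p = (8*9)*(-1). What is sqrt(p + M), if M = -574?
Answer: I*sqrt(646) ≈ 25.417*I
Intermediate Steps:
p = -72 (p = 72*(-1) = -72)
sqrt(p + M) = sqrt(-72 - 574) = sqrt(-646) = I*sqrt(646)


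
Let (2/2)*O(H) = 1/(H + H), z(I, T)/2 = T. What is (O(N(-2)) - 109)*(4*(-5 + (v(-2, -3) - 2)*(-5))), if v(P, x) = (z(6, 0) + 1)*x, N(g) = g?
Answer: -8740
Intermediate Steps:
z(I, T) = 2*T
O(H) = 1/(2*H) (O(H) = 1/(H + H) = 1/(2*H))
v(P, x) = x (v(P, x) = (2*0 + 1)*x = (0 + 1)*x = 1*x = x)
(O(N(-2)) - 109)*(4*(-5 + (v(-2, -3) - 2)*(-5))) = ((1/2)/(-2) - 109)*(4*(-5 + (-3 - 2)*(-5))) = ((1/2)*(-1/2) - 109)*(4*(-5 - 5*(-5))) = (-1/4 - 109)*(4*(-5 + 25)) = -437*20 = -437/4*80 = -8740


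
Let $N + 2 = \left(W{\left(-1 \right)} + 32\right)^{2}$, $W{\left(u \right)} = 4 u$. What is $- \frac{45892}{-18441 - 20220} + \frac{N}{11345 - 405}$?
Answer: $\frac{38020813}{30210810} \approx 1.2585$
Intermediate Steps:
$N = 782$ ($N = -2 + \left(4 \left(-1\right) + 32\right)^{2} = -2 + \left(-4 + 32\right)^{2} = -2 + 28^{2} = -2 + 784 = 782$)
$- \frac{45892}{-18441 - 20220} + \frac{N}{11345 - 405} = - \frac{45892}{-18441 - 20220} + \frac{782}{11345 - 405} = - \frac{45892}{-38661} + \frac{782}{11345 - 405} = \left(-45892\right) \left(- \frac{1}{38661}\right) + \frac{782}{10940} = \frac{6556}{5523} + 782 \cdot \frac{1}{10940} = \frac{6556}{5523} + \frac{391}{5470} = \frac{38020813}{30210810}$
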